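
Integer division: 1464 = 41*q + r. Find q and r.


1464 = 41 * 35 + 29
Check: 1435 + 29 = 1464

q = 35, r = 29


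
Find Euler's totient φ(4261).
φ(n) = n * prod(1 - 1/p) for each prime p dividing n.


4261 = 4261
Prime factors: 4261
φ(4261) = 4261 × (1-1/4261)
= 4261 × 4260/4261 = 4260

φ(4261) = 4260


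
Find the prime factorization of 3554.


3554 / 2 = 1777
1777 / 1777 = 1
3554 = 2 × 1777


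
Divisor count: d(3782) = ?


3782 = 2^1 × 31^1 × 61^1
d(3782) = (1+1) × (1+1) × (1+1) = 8

8 divisors


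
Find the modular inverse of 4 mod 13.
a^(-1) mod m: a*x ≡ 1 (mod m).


Use the extended Euclidean algorithm on (13, 4); each row r = 13*s + 4*t:
r=13, s=1, t=0
r=4, s=0, t=1
q=3: r=1, s=1, t=-3   [13*(1) + 4*(-3) = 1]
q=4: r=0, s=-4, t=13   [13*(-4) + 4*(13) = 0]
GCD = 1 with t = -3, so 4*(-3) ≡ 1 (mod 13)
Inverse = -3 mod 13 = 10
Check: 4 * 10 = 40 ≡ 1 (mod 13)

4^(-1) ≡ 10 (mod 13)


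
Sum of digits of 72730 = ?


7 + 2 + 7 + 3 + 0 = 19


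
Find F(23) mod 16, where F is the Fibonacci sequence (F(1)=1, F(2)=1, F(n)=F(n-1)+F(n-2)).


F(k) mod 16 for k=1..23:
1, 1, 2, 3, 5, 8, 13, 5, 2, 7, 9, 0, 9, 9, 2, 11, 13, 8, 5, 13, 2, 15, 1
F(23) mod 16 = 1


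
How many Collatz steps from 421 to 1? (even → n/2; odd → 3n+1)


421 → 1264 → 632 → 316 → 158 → 79 → 238 → 119 → 358 → 179 → 538 → 269 → 808 → 404 → 202 → 101 → 304 → 152 → 76 → 38 → 19 → 58 → 29 → 88 → 44 → 22 → 11 → 34 → 17 → 52 → 26 → 13 → 40 → 20 → 10 → 5 → 16 → 8 → 4 → 2 → 1
Total steps = 40

40 steps


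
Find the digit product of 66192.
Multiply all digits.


6 × 6 × 1 × 9 × 2 = 648


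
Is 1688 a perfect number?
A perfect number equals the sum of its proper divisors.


Proper divisors of 1688: 1, 2, 4, 8, 211, 422, 844
Sum = 1 + 2 + 4 + 8 + 211 + 422 + 844 = 1492

No, 1688 is not perfect (1492 ≠ 1688)


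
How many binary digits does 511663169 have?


511663169 in base 2 = 11110011111110101110001000001
Number of digits = 29

29 digits (base 2)


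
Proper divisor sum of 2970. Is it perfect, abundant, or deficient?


Proper divisors: 1, 2, 3, 5, 6, 9, 10, 11, 15, 18, 22, 27, 30, 33, 45, 54, 55, 66, 90, 99, 110, 135, 165, 198, 270, 297, 330, 495, 594, 990, 1485
Sum = 1 + 2 + 3 + 5 + 6 + 9 + 10 + 11 + 15 + 18 + 22 + 27 + 30 + 33 + 45 + 54 + 55 + 66 + 90 + 99 + 110 + 135 + 165 + 198 + 270 + 297 + 330 + 495 + 594 + 990 + 1485 = 5670
5670 > 2970 → abundant

s(2970) = 5670 (abundant)


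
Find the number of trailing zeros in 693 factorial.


floor(693/5) = 138
floor(693/25) = 27
floor(693/125) = 5
floor(693/625) = 1
Total = 171

171 trailing zeros


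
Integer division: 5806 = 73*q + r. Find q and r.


5806 = 73 * 79 + 39
Check: 5767 + 39 = 5806

q = 79, r = 39


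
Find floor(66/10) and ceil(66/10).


66/10 = 6.6000
floor = 6
ceil = 7

floor = 6, ceil = 7


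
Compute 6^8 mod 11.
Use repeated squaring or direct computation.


6^1 mod 11 = 6
6^2 mod 11 = 3
6^3 mod 11 = 7
6^4 mod 11 = 9
6^5 mod 11 = 10
6^6 mod 11 = 5
6^7 mod 11 = 8
6^8 mod 11 = 4


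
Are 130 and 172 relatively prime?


Euclidean algorithm:
172 = 1 * 130 + 42
130 = 3 * 42 + 4
42 = 10 * 4 + 2
4 = 2 * 2 + 0
GCD(130, 172) = 2

No, not coprime (GCD = 2)


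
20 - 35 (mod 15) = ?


20 - 35 = -15
-15 mod 15 = 0


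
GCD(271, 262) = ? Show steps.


271 = 1 * 262 + 9
262 = 29 * 9 + 1
9 = 9 * 1 + 0
GCD = 1


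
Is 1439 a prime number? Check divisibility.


Check divisors up to sqrt(1439) = 37.9342
No divisors found.
1439 is prime.

Yes, 1439 is prime


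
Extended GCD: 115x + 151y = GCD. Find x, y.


Tabular extended Euclidean (each row: r = 115*s + 151*t):
r=115, s=1, t=0
r=151, s=0, t=1
q=0: r=115, s=1, t=0   [115*(1) + 151*(0) = 115]
q=1: r=36, s=-1, t=1   [115*(-1) + 151*(1) = 36]
q=3: r=7, s=4, t=-3   [115*(4) + 151*(-3) = 7]
q=5: r=1, s=-21, t=16   [115*(-21) + 151*(16) = 1]
q=7: r=0, s=151, t=-115   [115*(151) + 151*(-115) = 0]
GCD = 1; from the row with r=1: x=-21, y=16
Check: 115*(-21) + 151*(16) = -2415 + 2416 = 1

GCD = 1, x = -21, y = 16


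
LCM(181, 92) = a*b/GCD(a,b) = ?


GCD(181, 92) = 1
LCM = 181*92/1 = 16652/1 = 16652

LCM = 16652


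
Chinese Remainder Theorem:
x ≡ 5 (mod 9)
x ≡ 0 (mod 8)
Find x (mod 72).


M = 9*8 = 72
M1 = M/9 = 8, M2 = M/8 = 9
M1^(-1) mod 9 = 8, M2^(-1) mod 8 = 1
x = 5*8*8 + 0*9*1 = 320
320 mod 72 = 32
Check: 32 mod 9 = 5 ✓, 32 mod 8 = 0 ✓

x ≡ 32 (mod 72)


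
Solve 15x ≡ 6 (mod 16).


GCD(15, 16) = 1, unique solution
a^(-1) mod 16 = 15
x = 15 * 6 mod 16 = 10

x ≡ 10 (mod 16)


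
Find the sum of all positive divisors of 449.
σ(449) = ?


Divisors of 449: 1, 449
Sum = 1 + 449 = 450

σ(449) = 450


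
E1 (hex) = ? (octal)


E1 (base 16) = 225 (decimal)
225 (decimal) = 341 (base 8)


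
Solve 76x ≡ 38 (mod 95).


GCD(76, 95) = 19 divides 38
Divide: 4x ≡ 2 (mod 5)
x ≡ 3 (mod 5)


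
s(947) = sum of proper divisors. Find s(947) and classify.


Proper divisors: 1
Sum = 1 = 1
1 < 947 → deficient

s(947) = 1 (deficient)


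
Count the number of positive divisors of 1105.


1105 = 5^1 × 13^1 × 17^1
d(1105) = (1+1) × (1+1) × (1+1) = 8

8 divisors


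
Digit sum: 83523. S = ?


8 + 3 + 5 + 2 + 3 = 21


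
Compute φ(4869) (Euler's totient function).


4869 = 3^2 × 541
Prime factors: 3, 541
φ(4869) = 4869 × (1-1/3) × (1-1/541)
= 4869 × 2/3 × 540/541 = 3240

φ(4869) = 3240


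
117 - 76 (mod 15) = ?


117 - 76 = 41
41 mod 15 = 11


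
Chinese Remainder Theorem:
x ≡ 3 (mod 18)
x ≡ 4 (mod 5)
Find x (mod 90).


M = 18*5 = 90
M1 = M/18 = 5, M2 = M/5 = 18
M1^(-1) mod 18 = 11, M2^(-1) mod 5 = 2
x = 3*5*11 + 4*18*2 = 309
309 mod 90 = 39
Check: 39 mod 18 = 3 ✓, 39 mod 5 = 4 ✓

x ≡ 39 (mod 90)


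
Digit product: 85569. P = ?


8 × 5 × 5 × 6 × 9 = 10800


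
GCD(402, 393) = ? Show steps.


402 = 1 * 393 + 9
393 = 43 * 9 + 6
9 = 1 * 6 + 3
6 = 2 * 3 + 0
GCD = 3


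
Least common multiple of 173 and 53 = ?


GCD(173, 53) = 1
LCM = 173*53/1 = 9169/1 = 9169

LCM = 9169


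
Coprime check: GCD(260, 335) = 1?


Euclidean algorithm:
335 = 1 * 260 + 75
260 = 3 * 75 + 35
75 = 2 * 35 + 5
35 = 7 * 5 + 0
GCD(260, 335) = 5

No, not coprime (GCD = 5)


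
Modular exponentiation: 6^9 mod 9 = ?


6^1 mod 9 = 6
6^2 mod 9 = 0
6^3 mod 9 = 0
6^4 mod 9 = 0
6^5 mod 9 = 0
6^6 mod 9 = 0
6^7 mod 9 = 0
6^8 mod 9 = 0
6^9 mod 9 = 0


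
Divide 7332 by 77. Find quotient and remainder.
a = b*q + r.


7332 = 77 * 95 + 17
Check: 7315 + 17 = 7332

q = 95, r = 17


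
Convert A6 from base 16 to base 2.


A6 (base 16) = 166 (decimal)
166 (decimal) = 10100110 (base 2)


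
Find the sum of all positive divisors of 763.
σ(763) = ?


Divisors of 763: 1, 7, 109, 763
Sum = 1 + 7 + 109 + 763 = 880

σ(763) = 880


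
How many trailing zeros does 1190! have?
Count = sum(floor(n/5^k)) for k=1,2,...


floor(1190/5) = 238
floor(1190/25) = 47
floor(1190/125) = 9
floor(1190/625) = 1
Total = 295

295 trailing zeros


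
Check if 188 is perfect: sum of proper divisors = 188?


Proper divisors of 188: 1, 2, 4, 47, 94
Sum = 1 + 2 + 4 + 47 + 94 = 148

No, 188 is not perfect (148 ≠ 188)


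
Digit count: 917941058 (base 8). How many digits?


917941058 in base 8 = 6655525502
Number of digits = 10

10 digits (base 8)


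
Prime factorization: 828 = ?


828 / 2 = 414
414 / 2 = 207
207 / 3 = 69
69 / 3 = 23
23 / 23 = 1
828 = 2^2 × 3^2 × 23


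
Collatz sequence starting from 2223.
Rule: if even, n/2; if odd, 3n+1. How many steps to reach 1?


2223 → 6670 → 3335 → 10006 → 5003 → 15010 → 7505 → 22516 → 11258 → 5629 → 16888 → 8444 → 4222 → 2111 → 6334 → 3167 → 9502 → 4751 → 14254 → 7127 → 21382 → 10691 → 32074 → 16037 → 48112 → 24056 → 12028 → 6014 → 3007 → 9022 → 4511 → 13534 → 6767 → 20302 → 10151 → 30454 → 15227 → 45682 → 22841 → 68524 → 34262 → 17131 → 51394 → 25697 → 77092 → 38546 → 19273 → 57820 → 28910 → 14455 → 43366 → 21683 → 65050 → 32525 → 97576 → 48788 → 24394 → 12197 → 36592 → 18296 → 9148 → 4574 → 2287 → 6862 → 3431 → 10294 → 5147 → 15442 → 7721 → 23164 → 11582 → 5791 → 17374 → 8687 → 26062 → 13031 → 39094 → 19547 → 58642 → 29321 → 87964 → 43982 → 21991 → 65974 → 32987 → 98962 → 49481 → 148444 → 74222 → 37111 → 111334 → 55667 → 167002 → 83501 → 250504 → 125252 → 62626 → 31313 → 93940 → 46970 → 23485 → 70456 → 35228 → 17614 → 8807 → 26422 → 13211 → 39634 → 19817 → 59452 → 29726 → 14863 → 44590 → 22295 → 66886 → 33443 → 100330 → 50165 → 150496 → 75248 → 37624 → 18812 → 9406 → 4703 → 14110 → 7055 → 21166 → 10583 → 31750 → 15875 → 47626 → 23813 → 71440 → 35720 → 17860 → 8930 → 4465 → 13396 → 6698 → 3349 → 10048 → 5024 → 2512 → 1256 → 628 → 314 → 157 → 472 → 236 → 118 → 59 → 178 → 89 → 268 → 134 → 67 → 202 → 101 → 304 → 152 → 76 → 38 → 19 → 58 → 29 → 88 → 44 → 22 → 11 → 34 → 17 → 52 → 26 → 13 → 40 → 20 → 10 → 5 → 16 → 8 → 4 → 2 → 1
Total steps = 182

182 steps


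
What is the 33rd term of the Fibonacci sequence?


Sequence: 1, 1, 2, 3, 5, 8, 13, 21, 34, 55, 89, 144, 233, 377, 610, 987, 1597, 2584, 4181, 6765, 10946, 17711, 28657, 46368, 75025, 121393, 196418, 317811, 514229, 832040, 1346269, 2178309, 3524578
F(33) = 3524578


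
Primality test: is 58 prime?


58 / 2 = 29 (exact division)
58 is NOT prime.

No, 58 is not prime


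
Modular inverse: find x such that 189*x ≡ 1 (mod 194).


Use the extended Euclidean algorithm on (194, 189); each row r = 194*s + 189*t:
r=194, s=1, t=0
r=189, s=0, t=1
q=1: r=5, s=1, t=-1   [194*(1) + 189*(-1) = 5]
q=37: r=4, s=-37, t=38   [194*(-37) + 189*(38) = 4]
q=1: r=1, s=38, t=-39   [194*(38) + 189*(-39) = 1]
q=4: r=0, s=-189, t=194   [194*(-189) + 189*(194) = 0]
GCD = 1 with t = -39, so 189*(-39) ≡ 1 (mod 194)
Inverse = -39 mod 194 = 155
Check: 189 * 155 = 29295 ≡ 1 (mod 194)

189^(-1) ≡ 155 (mod 194)


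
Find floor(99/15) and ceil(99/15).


99/15 = 6.6000
floor = 6
ceil = 7

floor = 6, ceil = 7


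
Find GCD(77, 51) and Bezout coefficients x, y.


Tabular extended Euclidean (each row: r = 77*s + 51*t):
r=77, s=1, t=0
r=51, s=0, t=1
q=1: r=26, s=1, t=-1   [77*(1) + 51*(-1) = 26]
q=1: r=25, s=-1, t=2   [77*(-1) + 51*(2) = 25]
q=1: r=1, s=2, t=-3   [77*(2) + 51*(-3) = 1]
q=25: r=0, s=-51, t=77   [77*(-51) + 51*(77) = 0]
GCD = 1; from the row with r=1: x=2, y=-3
Check: 77*(2) + 51*(-3) = 154 - 153 = 1

GCD = 1, x = 2, y = -3


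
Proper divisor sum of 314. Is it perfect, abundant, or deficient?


Proper divisors: 1, 2, 157
Sum = 1 + 2 + 157 = 160
160 < 314 → deficient

s(314) = 160 (deficient)


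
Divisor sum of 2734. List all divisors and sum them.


Divisors of 2734: 1, 2, 1367, 2734
Sum = 1 + 2 + 1367 + 2734 = 4104

σ(2734) = 4104


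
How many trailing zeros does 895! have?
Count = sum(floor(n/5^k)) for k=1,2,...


floor(895/5) = 179
floor(895/25) = 35
floor(895/125) = 7
floor(895/625) = 1
Total = 222

222 trailing zeros


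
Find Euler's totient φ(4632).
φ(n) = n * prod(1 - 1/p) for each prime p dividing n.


4632 = 2^3 × 3 × 193
Prime factors: 2, 3, 193
φ(4632) = 4632 × (1-1/2) × (1-1/3) × (1-1/193)
= 4632 × 1/2 × 2/3 × 192/193 = 1536

φ(4632) = 1536


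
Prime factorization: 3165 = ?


3165 / 3 = 1055
1055 / 5 = 211
211 / 211 = 1
3165 = 3 × 5 × 211


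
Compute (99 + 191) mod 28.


99 + 191 = 290
290 mod 28 = 10


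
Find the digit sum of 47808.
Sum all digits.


4 + 7 + 8 + 0 + 8 = 27


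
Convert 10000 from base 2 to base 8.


10000 (base 2) = 16 (decimal)
16 (decimal) = 20 (base 8)


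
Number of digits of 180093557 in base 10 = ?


180093557 has 9 digits in base 10
floor(log10(180093557)) + 1 = floor(8.2555) + 1 = 9

9 digits (base 10)


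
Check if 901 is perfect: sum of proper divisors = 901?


Proper divisors of 901: 1, 17, 53
Sum = 1 + 17 + 53 = 71

No, 901 is not perfect (71 ≠ 901)


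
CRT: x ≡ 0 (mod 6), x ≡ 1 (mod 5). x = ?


M = 6*5 = 30
M1 = M/6 = 5, M2 = M/5 = 6
M1^(-1) mod 6 = 5, M2^(-1) mod 5 = 1
x = 0*5*5 + 1*6*1 = 6
6 mod 30 = 6
Check: 6 mod 6 = 0 ✓, 6 mod 5 = 1 ✓

x ≡ 6 (mod 30)


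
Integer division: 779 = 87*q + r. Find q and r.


779 = 87 * 8 + 83
Check: 696 + 83 = 779

q = 8, r = 83


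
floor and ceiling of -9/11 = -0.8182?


-9/11 = -0.8182
floor = -1
ceil = 0

floor = -1, ceil = 0


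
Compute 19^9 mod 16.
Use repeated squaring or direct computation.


19^1 mod 16 = 3
19^2 mod 16 = 9
19^3 mod 16 = 11
19^4 mod 16 = 1
19^5 mod 16 = 3
19^6 mod 16 = 9
19^7 mod 16 = 11
19^8 mod 16 = 1
19^9 mod 16 = 3


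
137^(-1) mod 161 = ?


Use the extended Euclidean algorithm on (161, 137); each row r = 161*s + 137*t:
r=161, s=1, t=0
r=137, s=0, t=1
q=1: r=24, s=1, t=-1   [161*(1) + 137*(-1) = 24]
q=5: r=17, s=-5, t=6   [161*(-5) + 137*(6) = 17]
q=1: r=7, s=6, t=-7   [161*(6) + 137*(-7) = 7]
q=2: r=3, s=-17, t=20   [161*(-17) + 137*(20) = 3]
q=2: r=1, s=40, t=-47   [161*(40) + 137*(-47) = 1]
q=3: r=0, s=-137, t=161   [161*(-137) + 137*(161) = 0]
GCD = 1 with t = -47, so 137*(-47) ≡ 1 (mod 161)
Inverse = -47 mod 161 = 114
Check: 137 * 114 = 15618 ≡ 1 (mod 161)

137^(-1) ≡ 114 (mod 161)


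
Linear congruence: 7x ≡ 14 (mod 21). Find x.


GCD(7, 21) = 7 divides 14
Divide: 1x ≡ 2 (mod 3)
x ≡ 2 (mod 3)


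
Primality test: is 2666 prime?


2666 / 2 = 1333 (exact division)
2666 is NOT prime.

No, 2666 is not prime


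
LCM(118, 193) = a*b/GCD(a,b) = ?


GCD(118, 193) = 1
LCM = 118*193/1 = 22774/1 = 22774

LCM = 22774


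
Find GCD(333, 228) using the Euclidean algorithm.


333 = 1 * 228 + 105
228 = 2 * 105 + 18
105 = 5 * 18 + 15
18 = 1 * 15 + 3
15 = 5 * 3 + 0
GCD = 3


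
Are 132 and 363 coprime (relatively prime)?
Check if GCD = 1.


Euclidean algorithm:
363 = 2 * 132 + 99
132 = 1 * 99 + 33
99 = 3 * 33 + 0
GCD(132, 363) = 33

No, not coprime (GCD = 33)


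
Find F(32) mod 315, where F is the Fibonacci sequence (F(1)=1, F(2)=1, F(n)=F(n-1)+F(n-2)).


F(k) mod 315 for k=1..32:
1, 1, 2, 3, 5, 8, 13, 21, 34, 55, 89, 144, 233, 62, 295, 42, 22, 64, 86, 150, 236, 71, 307, 63, 55, 118, 173, 291, 149, 125, 274, 84
F(32) mod 315 = 84


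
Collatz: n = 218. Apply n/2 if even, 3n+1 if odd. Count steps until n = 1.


218 → 109 → 328 → 164 → 82 → 41 → 124 → 62 → 31 → 94 → 47 → 142 → 71 → 214 → 107 → 322 → 161 → 484 → 242 → 121 → 364 → 182 → 91 → 274 → 137 → 412 → 206 → 103 → 310 → 155 → 466 → 233 → 700 → 350 → 175 → 526 → 263 → 790 → 395 → 1186 → 593 → 1780 → 890 → 445 → 1336 → 668 → 334 → 167 → 502 → 251 → 754 → 377 → 1132 → 566 → 283 → 850 → 425 → 1276 → 638 → 319 → 958 → 479 → 1438 → 719 → 2158 → 1079 → 3238 → 1619 → 4858 → 2429 → 7288 → 3644 → 1822 → 911 → 2734 → 1367 → 4102 → 2051 → 6154 → 3077 → 9232 → 4616 → 2308 → 1154 → 577 → 1732 → 866 → 433 → 1300 → 650 → 325 → 976 → 488 → 244 → 122 → 61 → 184 → 92 → 46 → 23 → 70 → 35 → 106 → 53 → 160 → 80 → 40 → 20 → 10 → 5 → 16 → 8 → 4 → 2 → 1
Total steps = 114

114 steps


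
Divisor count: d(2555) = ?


2555 = 5^1 × 7^1 × 73^1
d(2555) = (1+1) × (1+1) × (1+1) = 8

8 divisors


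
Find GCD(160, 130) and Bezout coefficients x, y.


Tabular extended Euclidean (each row: r = 160*s + 130*t):
r=160, s=1, t=0
r=130, s=0, t=1
q=1: r=30, s=1, t=-1   [160*(1) + 130*(-1) = 30]
q=4: r=10, s=-4, t=5   [160*(-4) + 130*(5) = 10]
q=3: r=0, s=13, t=-16   [160*(13) + 130*(-16) = 0]
GCD = 10; from the row with r=10: x=-4, y=5
Check: 160*(-4) + 130*(5) = -640 + 650 = 10

GCD = 10, x = -4, y = 5


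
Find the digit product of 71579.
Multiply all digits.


7 × 1 × 5 × 7 × 9 = 2205


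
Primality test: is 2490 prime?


2490 / 2 = 1245 (exact division)
2490 is NOT prime.

No, 2490 is not prime


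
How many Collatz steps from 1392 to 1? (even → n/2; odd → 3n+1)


1392 → 696 → 348 → 174 → 87 → 262 → 131 → 394 → 197 → 592 → 296 → 148 → 74 → 37 → 112 → 56 → 28 → 14 → 7 → 22 → 11 → 34 → 17 → 52 → 26 → 13 → 40 → 20 → 10 → 5 → 16 → 8 → 4 → 2 → 1
Total steps = 34

34 steps


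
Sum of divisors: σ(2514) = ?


Divisors of 2514: 1, 2, 3, 6, 419, 838, 1257, 2514
Sum = 1 + 2 + 3 + 6 + 419 + 838 + 1257 + 2514 = 5040

σ(2514) = 5040


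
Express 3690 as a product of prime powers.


3690 / 2 = 1845
1845 / 3 = 615
615 / 3 = 205
205 / 5 = 41
41 / 41 = 1
3690 = 2 × 3^2 × 5 × 41


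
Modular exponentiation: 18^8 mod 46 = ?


18^1 mod 46 = 18
18^2 mod 46 = 2
18^3 mod 46 = 36
18^4 mod 46 = 4
18^5 mod 46 = 26
18^6 mod 46 = 8
18^7 mod 46 = 6
18^8 mod 46 = 16


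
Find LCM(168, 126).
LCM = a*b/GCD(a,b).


GCD(168, 126) = 42
LCM = 168*126/42 = 21168/42 = 504

LCM = 504


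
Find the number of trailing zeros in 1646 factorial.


floor(1646/5) = 329
floor(1646/25) = 65
floor(1646/125) = 13
floor(1646/625) = 2
Total = 409

409 trailing zeros


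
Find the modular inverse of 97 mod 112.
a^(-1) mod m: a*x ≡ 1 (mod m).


Use the extended Euclidean algorithm on (112, 97); each row r = 112*s + 97*t:
r=112, s=1, t=0
r=97, s=0, t=1
q=1: r=15, s=1, t=-1   [112*(1) + 97*(-1) = 15]
q=6: r=7, s=-6, t=7   [112*(-6) + 97*(7) = 7]
q=2: r=1, s=13, t=-15   [112*(13) + 97*(-15) = 1]
q=7: r=0, s=-97, t=112   [112*(-97) + 97*(112) = 0]
GCD = 1 with t = -15, so 97*(-15) ≡ 1 (mod 112)
Inverse = -15 mod 112 = 97
Check: 97 * 97 = 9409 ≡ 1 (mod 112)

97^(-1) ≡ 97 (mod 112)


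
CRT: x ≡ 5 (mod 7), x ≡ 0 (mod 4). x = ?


M = 7*4 = 28
M1 = M/7 = 4, M2 = M/4 = 7
M1^(-1) mod 7 = 2, M2^(-1) mod 4 = 3
x = 5*4*2 + 0*7*3 = 40
40 mod 28 = 12
Check: 12 mod 7 = 5 ✓, 12 mod 4 = 0 ✓

x ≡ 12 (mod 28)


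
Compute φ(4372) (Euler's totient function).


4372 = 2^2 × 1093
Prime factors: 2, 1093
φ(4372) = 4372 × (1-1/2) × (1-1/1093)
= 4372 × 1/2 × 1092/1093 = 2184

φ(4372) = 2184


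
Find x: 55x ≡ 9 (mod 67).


GCD(55, 67) = 1, unique solution
a^(-1) mod 67 = 39
x = 39 * 9 mod 67 = 16

x ≡ 16 (mod 67)


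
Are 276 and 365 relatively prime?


Euclidean algorithm:
365 = 1 * 276 + 89
276 = 3 * 89 + 9
89 = 9 * 9 + 8
9 = 1 * 8 + 1
8 = 8 * 1 + 0
GCD(276, 365) = 1

Yes, coprime (GCD = 1)


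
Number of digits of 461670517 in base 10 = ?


461670517 has 9 digits in base 10
floor(log10(461670517)) + 1 = floor(8.6643) + 1 = 9

9 digits (base 10)


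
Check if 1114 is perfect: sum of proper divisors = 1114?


Proper divisors of 1114: 1, 2, 557
Sum = 1 + 2 + 557 = 560

No, 1114 is not perfect (560 ≠ 1114)


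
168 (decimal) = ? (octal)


168 (base 10) = 168 (decimal)
168 (decimal) = 250 (base 8)


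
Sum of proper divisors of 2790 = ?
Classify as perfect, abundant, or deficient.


Proper divisors: 1, 2, 3, 5, 6, 9, 10, 15, 18, 30, 31, 45, 62, 90, 93, 155, 186, 279, 310, 465, 558, 930, 1395
Sum = 1 + 2 + 3 + 5 + 6 + 9 + 10 + 15 + 18 + 30 + 31 + 45 + 62 + 90 + 93 + 155 + 186 + 279 + 310 + 465 + 558 + 930 + 1395 = 4698
4698 > 2790 → abundant

s(2790) = 4698 (abundant)


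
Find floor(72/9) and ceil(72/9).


72/9 = 8.0000
floor = 8
ceil = 8

floor = 8, ceil = 8


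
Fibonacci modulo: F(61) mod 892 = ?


F(k) mod 892 for k=1..61:
1, 1, 2, 3, 5, 8, 13, 21, 34, 55, 89, 144, 233, 377, 610, 95, 705, 800, 613, 521, 242, 763, 113, 876, 97, 81, 178, 259, 437, 696, 241, 45, 286, 331, 617, 56, 673, 729, 510, 347, 857, 312, 277, 589, 866, 563, 537, 208, 745, 61, 806, 867, 781, 756, 645, 509, 262, 771, 141, 20, 161
F(61) mod 892 = 161


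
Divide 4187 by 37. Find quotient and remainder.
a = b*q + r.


4187 = 37 * 113 + 6
Check: 4181 + 6 = 4187

q = 113, r = 6


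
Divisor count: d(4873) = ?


4873 = 11^1 × 443^1
d(4873) = (1+1) × (1+1) = 4

4 divisors


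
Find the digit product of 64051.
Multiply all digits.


6 × 4 × 0 × 5 × 1 = 0


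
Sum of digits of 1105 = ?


1 + 1 + 0 + 5 = 7


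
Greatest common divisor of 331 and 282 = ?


331 = 1 * 282 + 49
282 = 5 * 49 + 37
49 = 1 * 37 + 12
37 = 3 * 12 + 1
12 = 12 * 1 + 0
GCD = 1


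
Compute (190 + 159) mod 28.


190 + 159 = 349
349 mod 28 = 13


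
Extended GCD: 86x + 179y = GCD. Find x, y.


Tabular extended Euclidean (each row: r = 86*s + 179*t):
r=86, s=1, t=0
r=179, s=0, t=1
q=0: r=86, s=1, t=0   [86*(1) + 179*(0) = 86]
q=2: r=7, s=-2, t=1   [86*(-2) + 179*(1) = 7]
q=12: r=2, s=25, t=-12   [86*(25) + 179*(-12) = 2]
q=3: r=1, s=-77, t=37   [86*(-77) + 179*(37) = 1]
q=2: r=0, s=179, t=-86   [86*(179) + 179*(-86) = 0]
GCD = 1; from the row with r=1: x=-77, y=37
Check: 86*(-77) + 179*(37) = -6622 + 6623 = 1

GCD = 1, x = -77, y = 37


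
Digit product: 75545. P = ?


7 × 5 × 5 × 4 × 5 = 3500


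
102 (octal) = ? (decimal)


102 (base 8) = 66 (decimal)
66 (decimal) = 66 (base 10)


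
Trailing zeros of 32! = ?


floor(32/5) = 6
floor(32/25) = 1
Total = 7

7 trailing zeros


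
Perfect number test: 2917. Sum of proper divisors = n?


Proper divisors of 2917: 1
Sum = 1 = 1

No, 2917 is not perfect (1 ≠ 2917)


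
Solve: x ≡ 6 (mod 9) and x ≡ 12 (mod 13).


M = 9*13 = 117
M1 = M/9 = 13, M2 = M/13 = 9
M1^(-1) mod 9 = 7, M2^(-1) mod 13 = 3
x = 6*13*7 + 12*9*3 = 870
870 mod 117 = 51
Check: 51 mod 9 = 6 ✓, 51 mod 13 = 12 ✓

x ≡ 51 (mod 117)


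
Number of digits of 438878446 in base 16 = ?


438878446 in base 16 = 1A28C0EE
Number of digits = 8

8 digits (base 16)


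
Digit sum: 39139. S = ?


3 + 9 + 1 + 3 + 9 = 25


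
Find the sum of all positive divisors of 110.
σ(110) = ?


Divisors of 110: 1, 2, 5, 10, 11, 22, 55, 110
Sum = 1 + 2 + 5 + 10 + 11 + 22 + 55 + 110 = 216

σ(110) = 216


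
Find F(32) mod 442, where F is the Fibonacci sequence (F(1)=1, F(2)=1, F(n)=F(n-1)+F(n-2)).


F(k) mod 442 for k=1..32:
1, 1, 2, 3, 5, 8, 13, 21, 34, 55, 89, 144, 233, 377, 168, 103, 271, 374, 203, 135, 338, 31, 369, 400, 327, 285, 170, 13, 183, 196, 379, 133
F(32) mod 442 = 133


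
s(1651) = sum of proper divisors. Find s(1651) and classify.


Proper divisors: 1, 13, 127
Sum = 1 + 13 + 127 = 141
141 < 1651 → deficient

s(1651) = 141 (deficient)


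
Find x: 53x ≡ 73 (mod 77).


GCD(53, 77) = 1, unique solution
a^(-1) mod 77 = 16
x = 16 * 73 mod 77 = 13

x ≡ 13 (mod 77)


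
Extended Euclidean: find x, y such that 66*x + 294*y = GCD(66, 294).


Tabular extended Euclidean (each row: r = 66*s + 294*t):
r=66, s=1, t=0
r=294, s=0, t=1
q=0: r=66, s=1, t=0   [66*(1) + 294*(0) = 66]
q=4: r=30, s=-4, t=1   [66*(-4) + 294*(1) = 30]
q=2: r=6, s=9, t=-2   [66*(9) + 294*(-2) = 6]
q=5: r=0, s=-49, t=11   [66*(-49) + 294*(11) = 0]
GCD = 6; from the row with r=6: x=9, y=-2
Check: 66*(9) + 294*(-2) = 594 - 588 = 6

GCD = 6, x = 9, y = -2


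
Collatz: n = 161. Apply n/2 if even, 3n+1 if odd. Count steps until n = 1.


161 → 484 → 242 → 121 → 364 → 182 → 91 → 274 → 137 → 412 → 206 → 103 → 310 → 155 → 466 → 233 → 700 → 350 → 175 → 526 → 263 → 790 → 395 → 1186 → 593 → 1780 → 890 → 445 → 1336 → 668 → 334 → 167 → 502 → 251 → 754 → 377 → 1132 → 566 → 283 → 850 → 425 → 1276 → 638 → 319 → 958 → 479 → 1438 → 719 → 2158 → 1079 → 3238 → 1619 → 4858 → 2429 → 7288 → 3644 → 1822 → 911 → 2734 → 1367 → 4102 → 2051 → 6154 → 3077 → 9232 → 4616 → 2308 → 1154 → 577 → 1732 → 866 → 433 → 1300 → 650 → 325 → 976 → 488 → 244 → 122 → 61 → 184 → 92 → 46 → 23 → 70 → 35 → 106 → 53 → 160 → 80 → 40 → 20 → 10 → 5 → 16 → 8 → 4 → 2 → 1
Total steps = 98

98 steps


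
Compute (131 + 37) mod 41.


131 + 37 = 168
168 mod 41 = 4


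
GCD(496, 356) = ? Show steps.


496 = 1 * 356 + 140
356 = 2 * 140 + 76
140 = 1 * 76 + 64
76 = 1 * 64 + 12
64 = 5 * 12 + 4
12 = 3 * 4 + 0
GCD = 4


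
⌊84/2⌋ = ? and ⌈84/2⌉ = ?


84/2 = 42.0000
floor = 42
ceil = 42

floor = 42, ceil = 42


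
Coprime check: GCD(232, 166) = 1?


Euclidean algorithm:
232 = 1 * 166 + 66
166 = 2 * 66 + 34
66 = 1 * 34 + 32
34 = 1 * 32 + 2
32 = 16 * 2 + 0
GCD(232, 166) = 2

No, not coprime (GCD = 2)


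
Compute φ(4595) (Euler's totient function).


4595 = 5 × 919
Prime factors: 5, 919
φ(4595) = 4595 × (1-1/5) × (1-1/919)
= 4595 × 4/5 × 918/919 = 3672

φ(4595) = 3672


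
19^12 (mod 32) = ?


19^1 mod 32 = 19
19^2 mod 32 = 9
19^3 mod 32 = 11
19^4 mod 32 = 17
19^5 mod 32 = 3
19^6 mod 32 = 25
19^7 mod 32 = 27
19^8 mod 32 = 1
19^9 mod 32 = 19
19^10 mod 32 = 9
19^11 mod 32 = 11
19^12 mod 32 = 17


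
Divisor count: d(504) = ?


504 = 2^3 × 3^2 × 7^1
d(504) = (3+1) × (2+1) × (1+1) = 24

24 divisors


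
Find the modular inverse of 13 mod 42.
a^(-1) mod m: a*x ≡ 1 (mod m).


Use the extended Euclidean algorithm on (42, 13); each row r = 42*s + 13*t:
r=42, s=1, t=0
r=13, s=0, t=1
q=3: r=3, s=1, t=-3   [42*(1) + 13*(-3) = 3]
q=4: r=1, s=-4, t=13   [42*(-4) + 13*(13) = 1]
q=3: r=0, s=13, t=-42   [42*(13) + 13*(-42) = 0]
GCD = 1 with t = 13, so 13*(13) ≡ 1 (mod 42)
Inverse = 13 mod 42 = 13
Check: 13 * 13 = 169 ≡ 1 (mod 42)

13^(-1) ≡ 13 (mod 42)


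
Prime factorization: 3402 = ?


3402 / 2 = 1701
1701 / 3 = 567
567 / 3 = 189
189 / 3 = 63
63 / 3 = 21
21 / 3 = 7
7 / 7 = 1
3402 = 2 × 3^5 × 7


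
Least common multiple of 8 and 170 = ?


GCD(8, 170) = 2
LCM = 8*170/2 = 1360/2 = 680

LCM = 680


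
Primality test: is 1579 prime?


Check divisors up to sqrt(1579) = 39.7366
No divisors found.
1579 is prime.

Yes, 1579 is prime


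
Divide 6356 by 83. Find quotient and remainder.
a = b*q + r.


6356 = 83 * 76 + 48
Check: 6308 + 48 = 6356

q = 76, r = 48


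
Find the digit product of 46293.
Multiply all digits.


4 × 6 × 2 × 9 × 3 = 1296


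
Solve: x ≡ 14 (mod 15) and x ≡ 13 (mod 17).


M = 15*17 = 255
M1 = M/15 = 17, M2 = M/17 = 15
M1^(-1) mod 15 = 8, M2^(-1) mod 17 = 8
x = 14*17*8 + 13*15*8 = 3464
3464 mod 255 = 149
Check: 149 mod 15 = 14 ✓, 149 mod 17 = 13 ✓

x ≡ 149 (mod 255)


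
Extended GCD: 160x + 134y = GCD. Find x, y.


Tabular extended Euclidean (each row: r = 160*s + 134*t):
r=160, s=1, t=0
r=134, s=0, t=1
q=1: r=26, s=1, t=-1   [160*(1) + 134*(-1) = 26]
q=5: r=4, s=-5, t=6   [160*(-5) + 134*(6) = 4]
q=6: r=2, s=31, t=-37   [160*(31) + 134*(-37) = 2]
q=2: r=0, s=-67, t=80   [160*(-67) + 134*(80) = 0]
GCD = 2; from the row with r=2: x=31, y=-37
Check: 160*(31) + 134*(-37) = 4960 - 4958 = 2

GCD = 2, x = 31, y = -37


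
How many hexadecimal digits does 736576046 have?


736576046 in base 16 = 2BE7422E
Number of digits = 8

8 digits (base 16)


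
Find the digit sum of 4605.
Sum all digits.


4 + 6 + 0 + 5 = 15


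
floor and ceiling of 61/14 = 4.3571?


61/14 = 4.3571
floor = 4
ceil = 5

floor = 4, ceil = 5


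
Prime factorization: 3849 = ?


3849 / 3 = 1283
1283 / 1283 = 1
3849 = 3 × 1283


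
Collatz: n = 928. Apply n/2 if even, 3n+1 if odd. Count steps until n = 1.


928 → 464 → 232 → 116 → 58 → 29 → 88 → 44 → 22 → 11 → 34 → 17 → 52 → 26 → 13 → 40 → 20 → 10 → 5 → 16 → 8 → 4 → 2 → 1
Total steps = 23

23 steps


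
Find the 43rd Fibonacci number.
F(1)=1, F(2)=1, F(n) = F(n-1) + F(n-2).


Sequence: 1, 1, 2, 3, 5, 8, 13, 21, 34, 55, 89, 144, 233, 377, 610, 987, 1597, 2584, 4181, 6765, 10946, 17711, 28657, 46368, 75025, 121393, 196418, 317811, 514229, 832040, 1346269, 2178309, 3524578, 5702887, 9227465, 14930352, 24157817, 39088169, 63245986, 102334155, 165580141, 267914296, 433494437
F(43) = 433494437


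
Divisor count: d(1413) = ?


1413 = 3^2 × 157^1
d(1413) = (2+1) × (1+1) = 6

6 divisors


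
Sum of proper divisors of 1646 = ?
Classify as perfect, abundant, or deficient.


Proper divisors: 1, 2, 823
Sum = 1 + 2 + 823 = 826
826 < 1646 → deficient

s(1646) = 826 (deficient)


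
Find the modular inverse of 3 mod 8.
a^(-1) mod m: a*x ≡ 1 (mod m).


Use the extended Euclidean algorithm on (8, 3); each row r = 8*s + 3*t:
r=8, s=1, t=0
r=3, s=0, t=1
q=2: r=2, s=1, t=-2   [8*(1) + 3*(-2) = 2]
q=1: r=1, s=-1, t=3   [8*(-1) + 3*(3) = 1]
q=2: r=0, s=3, t=-8   [8*(3) + 3*(-8) = 0]
GCD = 1 with t = 3, so 3*(3) ≡ 1 (mod 8)
Inverse = 3 mod 8 = 3
Check: 3 * 3 = 9 ≡ 1 (mod 8)

3^(-1) ≡ 3 (mod 8)


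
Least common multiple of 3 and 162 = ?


GCD(3, 162) = 3
LCM = 3*162/3 = 486/3 = 162

LCM = 162


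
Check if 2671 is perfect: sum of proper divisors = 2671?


Proper divisors of 2671: 1
Sum = 1 = 1

No, 2671 is not perfect (1 ≠ 2671)


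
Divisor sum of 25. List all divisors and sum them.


Divisors of 25: 1, 5, 25
Sum = 1 + 5 + 25 = 31

σ(25) = 31


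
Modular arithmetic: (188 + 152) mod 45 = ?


188 + 152 = 340
340 mod 45 = 25


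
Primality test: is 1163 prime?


Check divisors up to sqrt(1163) = 34.1028
No divisors found.
1163 is prime.

Yes, 1163 is prime


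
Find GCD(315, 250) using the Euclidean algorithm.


315 = 1 * 250 + 65
250 = 3 * 65 + 55
65 = 1 * 55 + 10
55 = 5 * 10 + 5
10 = 2 * 5 + 0
GCD = 5


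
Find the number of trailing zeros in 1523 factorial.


floor(1523/5) = 304
floor(1523/25) = 60
floor(1523/125) = 12
floor(1523/625) = 2
Total = 378

378 trailing zeros


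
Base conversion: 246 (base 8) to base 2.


246 (base 8) = 166 (decimal)
166 (decimal) = 10100110 (base 2)


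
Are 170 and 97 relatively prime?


Euclidean algorithm:
170 = 1 * 97 + 73
97 = 1 * 73 + 24
73 = 3 * 24 + 1
24 = 24 * 1 + 0
GCD(170, 97) = 1

Yes, coprime (GCD = 1)


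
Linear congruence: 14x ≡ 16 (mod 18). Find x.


GCD(14, 18) = 2 divides 16
Divide: 7x ≡ 8 (mod 9)
x ≡ 5 (mod 9)


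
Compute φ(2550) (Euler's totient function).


2550 = 2 × 3 × 5^2 × 17
Prime factors: 2, 3, 5, 17
φ(2550) = 2550 × (1-1/2) × (1-1/3) × (1-1/5) × (1-1/17)
= 2550 × 1/2 × 2/3 × 4/5 × 16/17 = 640

φ(2550) = 640


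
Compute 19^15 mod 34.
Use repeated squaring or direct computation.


19^1 mod 34 = 19
19^2 mod 34 = 21
19^3 mod 34 = 25
19^4 mod 34 = 33
19^5 mod 34 = 15
19^6 mod 34 = 13
19^7 mod 34 = 9
19^8 mod 34 = 1
19^9 mod 34 = 19
19^10 mod 34 = 21
19^11 mod 34 = 25
19^12 mod 34 = 33
19^13 mod 34 = 15
19^14 mod 34 = 13
19^15 mod 34 = 9


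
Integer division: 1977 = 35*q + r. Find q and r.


1977 = 35 * 56 + 17
Check: 1960 + 17 = 1977

q = 56, r = 17


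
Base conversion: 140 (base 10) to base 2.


140 (base 10) = 140 (decimal)
140 (decimal) = 10001100 (base 2)


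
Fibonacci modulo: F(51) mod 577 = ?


F(k) mod 577 for k=1..51:
1, 1, 2, 3, 5, 8, 13, 21, 34, 55, 89, 144, 233, 377, 33, 410, 443, 276, 142, 418, 560, 401, 384, 208, 15, 223, 238, 461, 122, 6, 128, 134, 262, 396, 81, 477, 558, 458, 439, 320, 182, 502, 107, 32, 139, 171, 310, 481, 214, 118, 332
F(51) mod 577 = 332


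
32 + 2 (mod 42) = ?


32 + 2 = 34
34 mod 42 = 34


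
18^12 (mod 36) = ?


18^1 mod 36 = 18
18^2 mod 36 = 0
18^3 mod 36 = 0
18^4 mod 36 = 0
18^5 mod 36 = 0
18^6 mod 36 = 0
18^7 mod 36 = 0
18^8 mod 36 = 0
18^9 mod 36 = 0
18^10 mod 36 = 0
18^11 mod 36 = 0
18^12 mod 36 = 0


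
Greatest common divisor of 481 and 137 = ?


481 = 3 * 137 + 70
137 = 1 * 70 + 67
70 = 1 * 67 + 3
67 = 22 * 3 + 1
3 = 3 * 1 + 0
GCD = 1


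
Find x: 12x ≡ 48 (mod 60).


GCD(12, 60) = 12 divides 48
Divide: 1x ≡ 4 (mod 5)
x ≡ 4 (mod 5)


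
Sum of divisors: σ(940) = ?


Divisors of 940: 1, 2, 4, 5, 10, 20, 47, 94, 188, 235, 470, 940
Sum = 1 + 2 + 4 + 5 + 10 + 20 + 47 + 94 + 188 + 235 + 470 + 940 = 2016

σ(940) = 2016


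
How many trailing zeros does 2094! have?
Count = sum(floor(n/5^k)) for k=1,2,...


floor(2094/5) = 418
floor(2094/25) = 83
floor(2094/125) = 16
floor(2094/625) = 3
Total = 520

520 trailing zeros


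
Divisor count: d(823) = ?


823 = 823^1
d(823) = (1+1) = 2

2 divisors


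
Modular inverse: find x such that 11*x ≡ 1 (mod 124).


Use the extended Euclidean algorithm on (124, 11); each row r = 124*s + 11*t:
r=124, s=1, t=0
r=11, s=0, t=1
q=11: r=3, s=1, t=-11   [124*(1) + 11*(-11) = 3]
q=3: r=2, s=-3, t=34   [124*(-3) + 11*(34) = 2]
q=1: r=1, s=4, t=-45   [124*(4) + 11*(-45) = 1]
q=2: r=0, s=-11, t=124   [124*(-11) + 11*(124) = 0]
GCD = 1 with t = -45, so 11*(-45) ≡ 1 (mod 124)
Inverse = -45 mod 124 = 79
Check: 11 * 79 = 869 ≡ 1 (mod 124)

11^(-1) ≡ 79 (mod 124)


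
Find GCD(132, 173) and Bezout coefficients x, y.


Tabular extended Euclidean (each row: r = 132*s + 173*t):
r=132, s=1, t=0
r=173, s=0, t=1
q=0: r=132, s=1, t=0   [132*(1) + 173*(0) = 132]
q=1: r=41, s=-1, t=1   [132*(-1) + 173*(1) = 41]
q=3: r=9, s=4, t=-3   [132*(4) + 173*(-3) = 9]
q=4: r=5, s=-17, t=13   [132*(-17) + 173*(13) = 5]
q=1: r=4, s=21, t=-16   [132*(21) + 173*(-16) = 4]
q=1: r=1, s=-38, t=29   [132*(-38) + 173*(29) = 1]
q=4: r=0, s=173, t=-132   [132*(173) + 173*(-132) = 0]
GCD = 1; from the row with r=1: x=-38, y=29
Check: 132*(-38) + 173*(29) = -5016 + 5017 = 1

GCD = 1, x = -38, y = 29


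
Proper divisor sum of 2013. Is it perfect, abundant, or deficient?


Proper divisors: 1, 3, 11, 33, 61, 183, 671
Sum = 1 + 3 + 11 + 33 + 61 + 183 + 671 = 963
963 < 2013 → deficient

s(2013) = 963 (deficient)


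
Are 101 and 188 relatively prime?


Euclidean algorithm:
188 = 1 * 101 + 87
101 = 1 * 87 + 14
87 = 6 * 14 + 3
14 = 4 * 3 + 2
3 = 1 * 2 + 1
2 = 2 * 1 + 0
GCD(101, 188) = 1

Yes, coprime (GCD = 1)


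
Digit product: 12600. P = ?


1 × 2 × 6 × 0 × 0 = 0


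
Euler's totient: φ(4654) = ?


4654 = 2 × 13 × 179
Prime factors: 2, 13, 179
φ(4654) = 4654 × (1-1/2) × (1-1/13) × (1-1/179)
= 4654 × 1/2 × 12/13 × 178/179 = 2136

φ(4654) = 2136


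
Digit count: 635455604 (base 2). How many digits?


635455604 in base 2 = 100101111000000100100001110100
Number of digits = 30

30 digits (base 2)


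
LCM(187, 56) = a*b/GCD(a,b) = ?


GCD(187, 56) = 1
LCM = 187*56/1 = 10472/1 = 10472

LCM = 10472


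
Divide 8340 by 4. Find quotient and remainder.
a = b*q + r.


8340 = 4 * 2085 + 0
Check: 8340 + 0 = 8340

q = 2085, r = 0


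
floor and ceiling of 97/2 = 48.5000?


97/2 = 48.5000
floor = 48
ceil = 49

floor = 48, ceil = 49


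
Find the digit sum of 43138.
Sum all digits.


4 + 3 + 1 + 3 + 8 = 19


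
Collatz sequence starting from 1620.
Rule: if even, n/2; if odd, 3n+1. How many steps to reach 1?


1620 → 810 → 405 → 1216 → 608 → 304 → 152 → 76 → 38 → 19 → 58 → 29 → 88 → 44 → 22 → 11 → 34 → 17 → 52 → 26 → 13 → 40 → 20 → 10 → 5 → 16 → 8 → 4 → 2 → 1
Total steps = 29

29 steps


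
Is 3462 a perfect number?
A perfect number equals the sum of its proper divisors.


Proper divisors of 3462: 1, 2, 3, 6, 577, 1154, 1731
Sum = 1 + 2 + 3 + 6 + 577 + 1154 + 1731 = 3474

No, 3462 is not perfect (3474 ≠ 3462)


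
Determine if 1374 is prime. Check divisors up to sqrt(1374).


1374 / 2 = 687 (exact division)
1374 is NOT prime.

No, 1374 is not prime


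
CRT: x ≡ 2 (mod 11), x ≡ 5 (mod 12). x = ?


M = 11*12 = 132
M1 = M/11 = 12, M2 = M/12 = 11
M1^(-1) mod 11 = 1, M2^(-1) mod 12 = 11
x = 2*12*1 + 5*11*11 = 629
629 mod 132 = 101
Check: 101 mod 11 = 2 ✓, 101 mod 12 = 5 ✓

x ≡ 101 (mod 132)


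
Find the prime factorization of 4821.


4821 / 3 = 1607
1607 / 1607 = 1
4821 = 3 × 1607


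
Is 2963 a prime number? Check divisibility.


Check divisors up to sqrt(2963) = 54.4334
No divisors found.
2963 is prime.

Yes, 2963 is prime


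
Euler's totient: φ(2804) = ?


2804 = 2^2 × 701
Prime factors: 2, 701
φ(2804) = 2804 × (1-1/2) × (1-1/701)
= 2804 × 1/2 × 700/701 = 1400

φ(2804) = 1400


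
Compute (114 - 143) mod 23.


114 - 143 = -29
-29 mod 23 = 17


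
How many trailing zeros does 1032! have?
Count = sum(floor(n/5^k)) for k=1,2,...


floor(1032/5) = 206
floor(1032/25) = 41
floor(1032/125) = 8
floor(1032/625) = 1
Total = 256

256 trailing zeros


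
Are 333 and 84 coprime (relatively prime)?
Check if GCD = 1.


Euclidean algorithm:
333 = 3 * 84 + 81
84 = 1 * 81 + 3
81 = 27 * 3 + 0
GCD(333, 84) = 3

No, not coprime (GCD = 3)


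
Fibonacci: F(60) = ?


Sequence: 1, 1, 2, 3, 5, 8, 13, 21, 34, 55, 89, 144, 233, 377, 610, 987, 1597, 2584, 4181, 6765, 10946, 17711, 28657, 46368, 75025, 121393, 196418, 317811, 514229, 832040, 1346269, 2178309, 3524578, 5702887, 9227465, 14930352, 24157817, 39088169, 63245986, 102334155, 165580141, 267914296, 433494437, 701408733, 1134903170, 1836311903, 2971215073, 4807526976, 7778742049, 12586269025, 20365011074, 32951280099, 53316291173, 86267571272, 139583862445, 225851433717, 365435296162, 591286729879, 956722026041, 1548008755920
F(60) = 1548008755920


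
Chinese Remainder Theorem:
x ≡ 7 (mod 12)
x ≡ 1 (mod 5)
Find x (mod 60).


M = 12*5 = 60
M1 = M/12 = 5, M2 = M/5 = 12
M1^(-1) mod 12 = 5, M2^(-1) mod 5 = 3
x = 7*5*5 + 1*12*3 = 211
211 mod 60 = 31
Check: 31 mod 12 = 7 ✓, 31 mod 5 = 1 ✓

x ≡ 31 (mod 60)


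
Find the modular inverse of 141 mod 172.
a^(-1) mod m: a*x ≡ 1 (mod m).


Use the extended Euclidean algorithm on (172, 141); each row r = 172*s + 141*t:
r=172, s=1, t=0
r=141, s=0, t=1
q=1: r=31, s=1, t=-1   [172*(1) + 141*(-1) = 31]
q=4: r=17, s=-4, t=5   [172*(-4) + 141*(5) = 17]
q=1: r=14, s=5, t=-6   [172*(5) + 141*(-6) = 14]
q=1: r=3, s=-9, t=11   [172*(-9) + 141*(11) = 3]
q=4: r=2, s=41, t=-50   [172*(41) + 141*(-50) = 2]
q=1: r=1, s=-50, t=61   [172*(-50) + 141*(61) = 1]
q=2: r=0, s=141, t=-172   [172*(141) + 141*(-172) = 0]
GCD = 1 with t = 61, so 141*(61) ≡ 1 (mod 172)
Inverse = 61 mod 172 = 61
Check: 141 * 61 = 8601 ≡ 1 (mod 172)

141^(-1) ≡ 61 (mod 172)


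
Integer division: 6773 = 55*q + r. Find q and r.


6773 = 55 * 123 + 8
Check: 6765 + 8 = 6773

q = 123, r = 8


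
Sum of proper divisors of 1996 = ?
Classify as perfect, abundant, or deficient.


Proper divisors: 1, 2, 4, 499, 998
Sum = 1 + 2 + 4 + 499 + 998 = 1504
1504 < 1996 → deficient

s(1996) = 1504 (deficient)


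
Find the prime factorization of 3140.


3140 / 2 = 1570
1570 / 2 = 785
785 / 5 = 157
157 / 157 = 1
3140 = 2^2 × 5 × 157


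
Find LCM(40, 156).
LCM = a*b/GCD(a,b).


GCD(40, 156) = 4
LCM = 40*156/4 = 6240/4 = 1560

LCM = 1560


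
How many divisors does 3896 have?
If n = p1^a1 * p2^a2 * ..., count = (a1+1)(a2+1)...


3896 = 2^3 × 487^1
d(3896) = (3+1) × (1+1) = 8

8 divisors


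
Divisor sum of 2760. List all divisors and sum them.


Divisors of 2760: 1, 2, 3, 4, 5, 6, 8, 10, 12, 15, 20, 23, 24, 30, 40, 46, 60, 69, 92, 115, 120, 138, 184, 230, 276, 345, 460, 552, 690, 920, 1380, 2760
Sum = 1 + 2 + 3 + 4 + 5 + 6 + 8 + 10 + 12 + 15 + 20 + 23 + 24 + 30 + 40 + 46 + 60 + 69 + 92 + 115 + 120 + 138 + 184 + 230 + 276 + 345 + 460 + 552 + 690 + 920 + 1380 + 2760 = 8640

σ(2760) = 8640


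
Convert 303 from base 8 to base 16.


303 (base 8) = 195 (decimal)
195 (decimal) = C3 (base 16)


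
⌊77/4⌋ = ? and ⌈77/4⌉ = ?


77/4 = 19.2500
floor = 19
ceil = 20

floor = 19, ceil = 20
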